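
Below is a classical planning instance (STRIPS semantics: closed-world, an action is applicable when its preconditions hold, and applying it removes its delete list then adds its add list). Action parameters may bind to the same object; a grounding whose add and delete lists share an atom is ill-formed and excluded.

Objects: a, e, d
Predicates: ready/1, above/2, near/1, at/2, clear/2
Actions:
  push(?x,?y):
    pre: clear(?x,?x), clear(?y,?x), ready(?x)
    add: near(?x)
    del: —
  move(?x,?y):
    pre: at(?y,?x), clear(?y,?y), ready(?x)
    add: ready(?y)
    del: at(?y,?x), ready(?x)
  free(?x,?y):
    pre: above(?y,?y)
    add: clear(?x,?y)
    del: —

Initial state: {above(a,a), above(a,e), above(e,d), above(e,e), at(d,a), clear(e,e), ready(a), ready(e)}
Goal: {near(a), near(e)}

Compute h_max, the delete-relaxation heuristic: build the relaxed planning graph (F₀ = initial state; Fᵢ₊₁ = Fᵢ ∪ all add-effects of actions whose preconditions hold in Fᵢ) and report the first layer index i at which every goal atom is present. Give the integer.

F0 = init (8 atoms)
F1 = F0 ∪ {clear(a,a), clear(a,e), clear(d,a), clear(d,e), clear(e,a), near(e)}  (14 atoms)
F2 = F1 ∪ {near(a)}  (15 atoms)
goal ⊆ F2  ⇒  h_max = 2

2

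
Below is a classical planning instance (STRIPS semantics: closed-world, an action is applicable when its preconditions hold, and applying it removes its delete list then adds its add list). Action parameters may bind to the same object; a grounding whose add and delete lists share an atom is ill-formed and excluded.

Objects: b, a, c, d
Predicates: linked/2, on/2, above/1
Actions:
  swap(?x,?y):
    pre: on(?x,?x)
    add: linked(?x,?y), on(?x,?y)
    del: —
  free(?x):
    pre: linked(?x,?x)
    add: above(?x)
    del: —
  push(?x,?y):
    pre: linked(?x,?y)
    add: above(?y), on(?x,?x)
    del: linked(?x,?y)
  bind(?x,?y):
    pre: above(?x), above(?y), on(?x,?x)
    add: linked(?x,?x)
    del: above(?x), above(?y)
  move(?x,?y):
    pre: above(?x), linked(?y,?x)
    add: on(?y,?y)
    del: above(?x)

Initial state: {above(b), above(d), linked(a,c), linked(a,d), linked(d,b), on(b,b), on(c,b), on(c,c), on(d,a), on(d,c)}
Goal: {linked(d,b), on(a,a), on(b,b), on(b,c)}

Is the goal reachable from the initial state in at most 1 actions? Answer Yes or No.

No

1. swap(b,c)  →  {above(b), above(d), linked(a,c), linked(a,d), linked(b,c), linked(d,b), on(b,b), on(b,c), on(c,b), on(c,c), on(d,a), on(d,c)}
2. push(a,c)  →  {above(b), above(c), above(d), linked(a,d), linked(b,c), linked(d,b), on(a,a), on(b,b), on(b,c), on(c,b), on(c,c), on(d,a), on(d,c)}
optimal plan length = 2; 2 > 1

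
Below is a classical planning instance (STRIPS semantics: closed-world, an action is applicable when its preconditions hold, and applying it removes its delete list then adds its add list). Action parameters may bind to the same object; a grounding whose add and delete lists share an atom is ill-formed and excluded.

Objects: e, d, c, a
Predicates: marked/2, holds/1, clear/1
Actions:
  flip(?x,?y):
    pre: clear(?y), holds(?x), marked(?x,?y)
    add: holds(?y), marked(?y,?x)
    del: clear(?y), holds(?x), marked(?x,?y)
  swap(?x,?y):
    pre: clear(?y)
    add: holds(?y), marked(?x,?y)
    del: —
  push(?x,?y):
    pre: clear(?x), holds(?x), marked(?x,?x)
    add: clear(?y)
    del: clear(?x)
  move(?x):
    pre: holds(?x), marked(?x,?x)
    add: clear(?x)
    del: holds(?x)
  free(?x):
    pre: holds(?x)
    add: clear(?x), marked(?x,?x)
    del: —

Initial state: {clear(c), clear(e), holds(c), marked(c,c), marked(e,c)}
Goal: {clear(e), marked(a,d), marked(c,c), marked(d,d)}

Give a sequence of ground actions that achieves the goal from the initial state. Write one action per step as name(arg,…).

push(c,d); swap(d,d); swap(a,d)

1. push(c,d)  →  {clear(d), clear(e), holds(c), marked(c,c), marked(e,c)}
2. swap(d,d)  →  {clear(d), clear(e), holds(c), holds(d), marked(c,c), marked(d,d), marked(e,c)}
3. swap(a,d)  →  {clear(d), clear(e), holds(c), holds(d), marked(a,d), marked(c,c), marked(d,d), marked(e,c)}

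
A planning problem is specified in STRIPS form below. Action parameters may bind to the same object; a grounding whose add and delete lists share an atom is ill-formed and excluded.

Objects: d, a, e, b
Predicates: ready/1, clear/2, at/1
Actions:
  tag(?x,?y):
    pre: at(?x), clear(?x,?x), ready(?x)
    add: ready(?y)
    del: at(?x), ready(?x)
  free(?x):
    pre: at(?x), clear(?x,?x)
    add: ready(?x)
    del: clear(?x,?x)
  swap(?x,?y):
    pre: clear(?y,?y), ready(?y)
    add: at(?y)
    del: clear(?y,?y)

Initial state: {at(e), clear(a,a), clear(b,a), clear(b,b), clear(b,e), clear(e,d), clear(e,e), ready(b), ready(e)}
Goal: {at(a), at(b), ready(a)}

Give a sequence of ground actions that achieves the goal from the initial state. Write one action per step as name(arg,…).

tag(e,a); swap(d,a); swap(d,b)

1. tag(e,a)  →  {clear(a,a), clear(b,a), clear(b,b), clear(b,e), clear(e,d), clear(e,e), ready(a), ready(b)}
2. swap(d,a)  →  {at(a), clear(b,a), clear(b,b), clear(b,e), clear(e,d), clear(e,e), ready(a), ready(b)}
3. swap(d,b)  →  {at(a), at(b), clear(b,a), clear(b,e), clear(e,d), clear(e,e), ready(a), ready(b)}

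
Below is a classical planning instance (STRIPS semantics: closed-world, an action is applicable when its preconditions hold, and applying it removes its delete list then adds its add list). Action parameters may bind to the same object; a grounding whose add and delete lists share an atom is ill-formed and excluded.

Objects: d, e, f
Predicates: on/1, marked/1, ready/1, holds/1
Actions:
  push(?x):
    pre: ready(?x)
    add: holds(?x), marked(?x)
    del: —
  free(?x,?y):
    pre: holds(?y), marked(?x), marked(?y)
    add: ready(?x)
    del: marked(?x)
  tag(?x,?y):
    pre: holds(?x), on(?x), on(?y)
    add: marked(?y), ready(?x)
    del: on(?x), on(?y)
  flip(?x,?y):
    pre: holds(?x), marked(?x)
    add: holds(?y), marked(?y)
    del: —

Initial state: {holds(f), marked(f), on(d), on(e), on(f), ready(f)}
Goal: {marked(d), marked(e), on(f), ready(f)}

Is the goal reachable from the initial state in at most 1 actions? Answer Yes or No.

No

1. flip(f,d)  →  {holds(d), holds(f), marked(d), marked(f), on(d), on(e), on(f), ready(f)}
2. tag(d,e)  →  {holds(d), holds(f), marked(d), marked(e), marked(f), on(f), ready(d), ready(f)}
optimal plan length = 2; 2 > 1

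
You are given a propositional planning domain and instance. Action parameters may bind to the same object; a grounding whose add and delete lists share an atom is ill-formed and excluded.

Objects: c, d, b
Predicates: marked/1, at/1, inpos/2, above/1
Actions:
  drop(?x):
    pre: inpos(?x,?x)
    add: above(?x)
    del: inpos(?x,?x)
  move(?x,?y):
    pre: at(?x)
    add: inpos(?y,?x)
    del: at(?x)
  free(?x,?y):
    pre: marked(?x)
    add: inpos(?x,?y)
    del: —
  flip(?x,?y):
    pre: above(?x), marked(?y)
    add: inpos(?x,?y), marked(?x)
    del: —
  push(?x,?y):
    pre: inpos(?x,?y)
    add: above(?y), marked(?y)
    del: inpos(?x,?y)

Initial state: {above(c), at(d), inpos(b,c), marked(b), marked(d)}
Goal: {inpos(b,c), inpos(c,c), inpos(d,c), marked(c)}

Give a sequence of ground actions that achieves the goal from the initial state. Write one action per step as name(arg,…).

free(d,c); flip(c,d); free(c,c)

1. free(d,c)  →  {above(c), at(d), inpos(b,c), inpos(d,c), marked(b), marked(d)}
2. flip(c,d)  →  {above(c), at(d), inpos(b,c), inpos(c,d), inpos(d,c), marked(b), marked(c), marked(d)}
3. free(c,c)  →  {above(c), at(d), inpos(b,c), inpos(c,c), inpos(c,d), inpos(d,c), marked(b), marked(c), marked(d)}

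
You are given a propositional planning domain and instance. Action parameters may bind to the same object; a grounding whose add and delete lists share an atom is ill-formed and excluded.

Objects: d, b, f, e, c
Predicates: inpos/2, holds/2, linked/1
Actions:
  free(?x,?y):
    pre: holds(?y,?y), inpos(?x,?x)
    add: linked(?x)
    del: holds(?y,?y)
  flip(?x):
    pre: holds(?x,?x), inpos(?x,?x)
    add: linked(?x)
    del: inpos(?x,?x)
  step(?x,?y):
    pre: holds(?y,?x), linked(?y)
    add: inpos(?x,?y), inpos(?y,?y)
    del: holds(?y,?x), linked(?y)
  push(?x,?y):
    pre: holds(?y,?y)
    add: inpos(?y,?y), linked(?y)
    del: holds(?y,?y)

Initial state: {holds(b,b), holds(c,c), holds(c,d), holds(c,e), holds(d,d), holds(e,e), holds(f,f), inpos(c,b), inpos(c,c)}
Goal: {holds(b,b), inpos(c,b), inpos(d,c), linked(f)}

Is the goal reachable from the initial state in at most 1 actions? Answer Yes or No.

No

1. free(c,d)  →  {holds(b,b), holds(c,c), holds(c,d), holds(c,e), holds(e,e), holds(f,f), inpos(c,b), inpos(c,c), linked(c)}
2. step(d,c)  →  {holds(b,b), holds(c,c), holds(c,e), holds(e,e), holds(f,f), inpos(c,b), inpos(c,c), inpos(d,c)}
3. push(d,f)  →  {holds(b,b), holds(c,c), holds(c,e), holds(e,e), inpos(c,b), inpos(c,c), inpos(d,c), inpos(f,f), linked(f)}
optimal plan length = 3; 3 > 1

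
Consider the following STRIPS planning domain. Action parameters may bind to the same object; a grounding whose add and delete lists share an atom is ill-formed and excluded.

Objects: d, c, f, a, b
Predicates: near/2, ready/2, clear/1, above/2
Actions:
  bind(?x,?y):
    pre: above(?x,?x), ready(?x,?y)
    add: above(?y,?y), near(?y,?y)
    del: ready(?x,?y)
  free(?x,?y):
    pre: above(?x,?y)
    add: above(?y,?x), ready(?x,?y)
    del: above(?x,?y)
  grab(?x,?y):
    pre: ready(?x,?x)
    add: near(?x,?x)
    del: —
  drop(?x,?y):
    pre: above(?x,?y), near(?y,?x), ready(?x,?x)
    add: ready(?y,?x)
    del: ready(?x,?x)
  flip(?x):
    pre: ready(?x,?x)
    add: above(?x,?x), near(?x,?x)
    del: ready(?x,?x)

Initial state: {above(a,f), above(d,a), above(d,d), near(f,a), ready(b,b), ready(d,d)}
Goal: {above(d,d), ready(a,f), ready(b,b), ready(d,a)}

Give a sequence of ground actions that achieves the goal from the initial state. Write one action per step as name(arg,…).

1. free(d,a)  →  {above(a,d), above(a,f), above(d,d), near(f,a), ready(b,b), ready(d,a), ready(d,d)}
2. free(a,f)  →  {above(a,d), above(d,d), above(f,a), near(f,a), ready(a,f), ready(b,b), ready(d,a), ready(d,d)}

free(d,a); free(a,f)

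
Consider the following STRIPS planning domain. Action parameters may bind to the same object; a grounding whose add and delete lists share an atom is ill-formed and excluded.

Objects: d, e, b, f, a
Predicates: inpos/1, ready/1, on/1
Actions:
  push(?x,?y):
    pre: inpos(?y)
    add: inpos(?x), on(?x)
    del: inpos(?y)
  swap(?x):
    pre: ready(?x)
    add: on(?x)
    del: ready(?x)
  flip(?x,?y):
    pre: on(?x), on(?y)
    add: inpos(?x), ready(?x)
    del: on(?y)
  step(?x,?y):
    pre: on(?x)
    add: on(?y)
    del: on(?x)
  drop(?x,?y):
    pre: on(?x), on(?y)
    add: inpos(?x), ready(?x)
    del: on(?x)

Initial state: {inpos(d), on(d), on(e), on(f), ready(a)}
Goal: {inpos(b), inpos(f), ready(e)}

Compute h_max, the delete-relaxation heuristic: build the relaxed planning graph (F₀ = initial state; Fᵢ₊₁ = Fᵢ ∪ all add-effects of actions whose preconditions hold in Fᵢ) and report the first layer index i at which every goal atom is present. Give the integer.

F0 = init (5 atoms)
F1 = F0 ∪ {inpos(a), inpos(b), inpos(e), inpos(f), on(a), on(b), ready(d), ready(e), ready(f)}  (14 atoms)
goal ⊆ F1  ⇒  h_max = 1

1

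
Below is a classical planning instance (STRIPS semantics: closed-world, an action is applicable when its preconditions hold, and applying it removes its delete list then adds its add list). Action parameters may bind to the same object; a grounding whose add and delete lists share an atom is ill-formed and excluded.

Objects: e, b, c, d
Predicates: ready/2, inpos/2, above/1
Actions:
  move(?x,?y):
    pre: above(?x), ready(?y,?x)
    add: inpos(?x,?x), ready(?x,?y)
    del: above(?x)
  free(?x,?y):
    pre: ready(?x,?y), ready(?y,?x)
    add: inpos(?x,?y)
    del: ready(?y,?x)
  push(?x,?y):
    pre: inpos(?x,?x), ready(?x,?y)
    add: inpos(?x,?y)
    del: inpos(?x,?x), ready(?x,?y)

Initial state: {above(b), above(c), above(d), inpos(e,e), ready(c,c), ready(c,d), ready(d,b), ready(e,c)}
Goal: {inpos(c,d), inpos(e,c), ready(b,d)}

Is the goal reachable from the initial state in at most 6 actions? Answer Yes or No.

Yes

1. move(b,d)  →  {above(c), above(d), inpos(b,b), inpos(e,e), ready(b,d), ready(c,c), ready(c,d), ready(d,b), ready(e,c)}
2. move(c,e)  →  {above(d), inpos(b,b), inpos(c,c), inpos(e,e), ready(b,d), ready(c,c), ready(c,d), ready(c,e), ready(d,b), ready(e,c)}
3. free(e,c)  →  {above(d), inpos(b,b), inpos(c,c), inpos(e,c), inpos(e,e), ready(b,d), ready(c,c), ready(c,d), ready(d,b), ready(e,c)}
4. push(c,d)  →  {above(d), inpos(b,b), inpos(c,d), inpos(e,c), inpos(e,e), ready(b,d), ready(c,c), ready(d,b), ready(e,c)}
optimal plan length = 4; 4 ≤ 6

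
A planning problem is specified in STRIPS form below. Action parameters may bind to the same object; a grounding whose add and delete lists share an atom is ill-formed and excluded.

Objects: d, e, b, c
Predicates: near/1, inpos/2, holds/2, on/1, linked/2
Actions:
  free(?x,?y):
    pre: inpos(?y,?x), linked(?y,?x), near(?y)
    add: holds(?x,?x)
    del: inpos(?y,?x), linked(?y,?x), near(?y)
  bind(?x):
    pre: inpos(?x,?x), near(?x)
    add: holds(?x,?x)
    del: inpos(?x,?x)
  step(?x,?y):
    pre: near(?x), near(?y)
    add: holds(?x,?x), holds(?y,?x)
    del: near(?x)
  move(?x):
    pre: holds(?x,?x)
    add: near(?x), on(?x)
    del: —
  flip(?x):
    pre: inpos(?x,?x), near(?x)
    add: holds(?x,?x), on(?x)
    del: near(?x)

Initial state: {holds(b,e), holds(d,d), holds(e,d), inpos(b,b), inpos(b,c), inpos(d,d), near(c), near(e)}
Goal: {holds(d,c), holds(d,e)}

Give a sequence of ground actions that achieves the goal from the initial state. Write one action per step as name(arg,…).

move(d); step(e,d); step(c,d)

1. move(d)  →  {holds(b,e), holds(d,d), holds(e,d), inpos(b,b), inpos(b,c), inpos(d,d), near(c), near(d), near(e), on(d)}
2. step(e,d)  →  {holds(b,e), holds(d,d), holds(d,e), holds(e,d), holds(e,e), inpos(b,b), inpos(b,c), inpos(d,d), near(c), near(d), on(d)}
3. step(c,d)  →  {holds(b,e), holds(c,c), holds(d,c), holds(d,d), holds(d,e), holds(e,d), holds(e,e), inpos(b,b), inpos(b,c), inpos(d,d), near(d), on(d)}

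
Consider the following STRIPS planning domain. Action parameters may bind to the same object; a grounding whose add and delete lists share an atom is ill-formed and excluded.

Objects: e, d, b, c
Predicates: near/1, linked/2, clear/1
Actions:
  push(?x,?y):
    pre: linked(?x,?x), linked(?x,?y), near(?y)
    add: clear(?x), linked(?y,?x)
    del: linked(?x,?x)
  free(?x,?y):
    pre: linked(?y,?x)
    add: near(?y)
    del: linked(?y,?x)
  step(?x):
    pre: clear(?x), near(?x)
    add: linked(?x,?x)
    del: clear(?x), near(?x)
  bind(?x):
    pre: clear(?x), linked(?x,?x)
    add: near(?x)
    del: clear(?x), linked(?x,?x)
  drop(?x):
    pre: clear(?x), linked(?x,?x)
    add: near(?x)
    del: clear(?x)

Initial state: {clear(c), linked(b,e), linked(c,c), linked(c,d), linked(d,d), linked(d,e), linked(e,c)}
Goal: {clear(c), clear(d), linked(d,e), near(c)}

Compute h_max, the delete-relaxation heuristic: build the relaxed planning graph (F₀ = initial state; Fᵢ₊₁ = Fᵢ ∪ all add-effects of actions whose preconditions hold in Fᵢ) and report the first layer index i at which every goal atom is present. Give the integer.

2

F0 = init (7 atoms)
F1 = F0 ∪ {near(b), near(c), near(d), near(e)}  (11 atoms)
F2 = F1 ∪ {clear(d), linked(d,c), linked(e,d)}  (14 atoms)
goal ⊆ F2  ⇒  h_max = 2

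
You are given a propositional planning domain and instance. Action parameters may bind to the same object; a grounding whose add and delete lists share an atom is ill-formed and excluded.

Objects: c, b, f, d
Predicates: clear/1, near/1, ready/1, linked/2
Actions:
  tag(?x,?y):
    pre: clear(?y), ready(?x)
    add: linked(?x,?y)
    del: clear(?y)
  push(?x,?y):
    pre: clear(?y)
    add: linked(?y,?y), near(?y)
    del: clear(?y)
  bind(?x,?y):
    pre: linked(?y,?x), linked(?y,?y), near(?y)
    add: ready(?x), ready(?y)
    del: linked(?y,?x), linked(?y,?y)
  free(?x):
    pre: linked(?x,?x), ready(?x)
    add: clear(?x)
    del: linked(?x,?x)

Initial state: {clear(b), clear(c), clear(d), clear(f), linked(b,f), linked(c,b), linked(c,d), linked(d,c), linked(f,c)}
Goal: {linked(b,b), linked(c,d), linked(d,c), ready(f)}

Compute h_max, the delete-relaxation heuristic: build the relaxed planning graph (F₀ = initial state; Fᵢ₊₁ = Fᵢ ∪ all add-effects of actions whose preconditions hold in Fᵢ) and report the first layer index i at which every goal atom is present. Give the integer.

F0 = init (9 atoms)
F1 = F0 ∪ {linked(b,b), linked(c,c), linked(d,d), linked(f,f), near(b), near(c), near(d), near(f)}  (17 atoms)
F2 = F1 ∪ {ready(b), ready(c), ready(d), ready(f)}  (21 atoms)
goal ⊆ F2  ⇒  h_max = 2

2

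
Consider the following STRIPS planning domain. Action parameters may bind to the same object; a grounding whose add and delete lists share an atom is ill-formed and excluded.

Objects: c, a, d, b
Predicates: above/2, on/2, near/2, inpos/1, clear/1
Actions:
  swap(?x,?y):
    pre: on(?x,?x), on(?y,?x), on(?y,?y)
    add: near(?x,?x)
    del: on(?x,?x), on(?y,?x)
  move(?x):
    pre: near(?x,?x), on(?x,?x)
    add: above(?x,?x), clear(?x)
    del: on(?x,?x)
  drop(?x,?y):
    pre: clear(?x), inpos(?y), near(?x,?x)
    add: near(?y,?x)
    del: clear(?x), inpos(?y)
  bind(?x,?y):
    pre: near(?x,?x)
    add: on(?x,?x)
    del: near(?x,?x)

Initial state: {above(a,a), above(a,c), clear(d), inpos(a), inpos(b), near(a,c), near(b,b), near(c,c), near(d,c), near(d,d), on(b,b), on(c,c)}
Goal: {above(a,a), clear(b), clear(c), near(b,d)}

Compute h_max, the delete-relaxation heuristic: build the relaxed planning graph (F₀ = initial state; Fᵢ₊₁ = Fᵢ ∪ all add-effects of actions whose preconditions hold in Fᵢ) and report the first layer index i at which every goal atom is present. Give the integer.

1

F0 = init (12 atoms)
F1 = F0 ∪ {above(b,b), above(c,c), clear(b), clear(c), near(a,d), near(b,d), on(d,d)}  (19 atoms)
goal ⊆ F1  ⇒  h_max = 1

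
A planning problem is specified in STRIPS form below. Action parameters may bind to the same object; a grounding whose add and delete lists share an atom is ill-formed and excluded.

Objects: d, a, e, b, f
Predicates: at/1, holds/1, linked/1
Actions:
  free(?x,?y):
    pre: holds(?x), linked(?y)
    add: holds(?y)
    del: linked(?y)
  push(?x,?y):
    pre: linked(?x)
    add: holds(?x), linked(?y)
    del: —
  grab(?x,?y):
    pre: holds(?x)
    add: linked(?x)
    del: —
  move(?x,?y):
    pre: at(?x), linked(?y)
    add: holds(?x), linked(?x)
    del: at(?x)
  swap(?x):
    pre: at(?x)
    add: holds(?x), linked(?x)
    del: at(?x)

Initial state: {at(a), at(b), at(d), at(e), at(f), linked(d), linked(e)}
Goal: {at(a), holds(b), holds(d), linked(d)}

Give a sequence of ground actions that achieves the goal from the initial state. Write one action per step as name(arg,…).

1. push(d,d)  →  {at(a), at(b), at(d), at(e), at(f), holds(d), linked(d), linked(e)}
2. move(b,d)  →  {at(a), at(d), at(e), at(f), holds(b), holds(d), linked(b), linked(d), linked(e)}

push(d,d); move(b,d)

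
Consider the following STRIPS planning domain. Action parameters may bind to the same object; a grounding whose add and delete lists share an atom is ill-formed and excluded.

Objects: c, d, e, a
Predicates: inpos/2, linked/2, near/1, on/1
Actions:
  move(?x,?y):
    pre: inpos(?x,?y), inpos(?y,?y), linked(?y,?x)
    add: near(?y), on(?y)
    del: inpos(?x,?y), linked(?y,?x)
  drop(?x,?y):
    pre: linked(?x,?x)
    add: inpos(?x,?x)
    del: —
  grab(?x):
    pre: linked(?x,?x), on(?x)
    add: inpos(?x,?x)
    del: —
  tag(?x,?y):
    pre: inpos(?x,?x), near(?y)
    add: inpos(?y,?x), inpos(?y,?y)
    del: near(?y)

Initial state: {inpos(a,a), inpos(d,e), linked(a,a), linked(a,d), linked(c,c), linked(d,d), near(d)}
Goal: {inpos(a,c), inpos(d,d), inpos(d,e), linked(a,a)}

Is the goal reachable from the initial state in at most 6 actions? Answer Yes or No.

1. drop(c,c)  →  {inpos(a,a), inpos(c,c), inpos(d,e), linked(a,a), linked(a,d), linked(c,c), linked(d,d), near(d)}
2. tag(a,d)  →  {inpos(a,a), inpos(c,c), inpos(d,a), inpos(d,d), inpos(d,e), linked(a,a), linked(a,d), linked(c,c), linked(d,d)}
3. move(d,a)  →  {inpos(a,a), inpos(c,c), inpos(d,d), inpos(d,e), linked(a,a), linked(c,c), linked(d,d), near(a), on(a)}
4. tag(c,a)  →  {inpos(a,a), inpos(a,c), inpos(c,c), inpos(d,d), inpos(d,e), linked(a,a), linked(c,c), linked(d,d), on(a)}
optimal plan length = 4; 4 ≤ 6

Yes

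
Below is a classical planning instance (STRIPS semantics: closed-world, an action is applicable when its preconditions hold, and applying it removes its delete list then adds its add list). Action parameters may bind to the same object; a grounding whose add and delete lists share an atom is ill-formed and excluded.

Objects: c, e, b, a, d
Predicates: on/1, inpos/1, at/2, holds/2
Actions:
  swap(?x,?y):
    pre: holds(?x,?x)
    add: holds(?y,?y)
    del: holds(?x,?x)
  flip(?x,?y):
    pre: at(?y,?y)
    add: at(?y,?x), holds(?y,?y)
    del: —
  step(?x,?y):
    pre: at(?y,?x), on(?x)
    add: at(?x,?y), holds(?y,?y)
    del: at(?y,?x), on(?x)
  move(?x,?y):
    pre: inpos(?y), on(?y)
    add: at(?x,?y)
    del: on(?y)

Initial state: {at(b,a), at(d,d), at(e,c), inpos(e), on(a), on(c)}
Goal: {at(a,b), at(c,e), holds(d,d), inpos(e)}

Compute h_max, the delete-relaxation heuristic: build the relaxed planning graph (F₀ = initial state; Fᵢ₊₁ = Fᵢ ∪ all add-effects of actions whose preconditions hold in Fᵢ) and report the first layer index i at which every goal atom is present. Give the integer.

F0 = init (6 atoms)
F1 = F0 ∪ {at(a,b), at(c,e), at(d,a), at(d,b), at(d,c), at(d,e), holds(b,b), holds(d,d), holds(e,e)}  (15 atoms)
goal ⊆ F1  ⇒  h_max = 1

1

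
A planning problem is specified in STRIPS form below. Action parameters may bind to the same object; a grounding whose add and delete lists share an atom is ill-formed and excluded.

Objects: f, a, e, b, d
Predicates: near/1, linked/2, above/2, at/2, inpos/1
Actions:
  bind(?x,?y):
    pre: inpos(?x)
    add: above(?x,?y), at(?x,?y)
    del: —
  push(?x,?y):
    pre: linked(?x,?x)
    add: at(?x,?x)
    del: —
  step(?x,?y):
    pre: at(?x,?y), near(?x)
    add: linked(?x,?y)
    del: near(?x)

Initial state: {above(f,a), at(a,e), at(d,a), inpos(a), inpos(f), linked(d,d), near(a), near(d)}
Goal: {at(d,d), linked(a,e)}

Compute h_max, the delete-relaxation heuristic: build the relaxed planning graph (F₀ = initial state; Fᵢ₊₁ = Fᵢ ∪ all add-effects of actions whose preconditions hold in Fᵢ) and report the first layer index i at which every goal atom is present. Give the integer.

F0 = init (8 atoms)
F1 = F0 ∪ {above(a,a), above(a,b), above(a,d), above(a,e), above(a,f), above(f,b), above(f,d), above(f,e), above(f,f), at(a,a), at(a,b), at(a,d), at(a,f), at(d,d), at(f,a), at(f,b), at(f,d), at(f,e), at(f,f), linked(a,e), linked(d,a)}  (29 atoms)
goal ⊆ F1  ⇒  h_max = 1

1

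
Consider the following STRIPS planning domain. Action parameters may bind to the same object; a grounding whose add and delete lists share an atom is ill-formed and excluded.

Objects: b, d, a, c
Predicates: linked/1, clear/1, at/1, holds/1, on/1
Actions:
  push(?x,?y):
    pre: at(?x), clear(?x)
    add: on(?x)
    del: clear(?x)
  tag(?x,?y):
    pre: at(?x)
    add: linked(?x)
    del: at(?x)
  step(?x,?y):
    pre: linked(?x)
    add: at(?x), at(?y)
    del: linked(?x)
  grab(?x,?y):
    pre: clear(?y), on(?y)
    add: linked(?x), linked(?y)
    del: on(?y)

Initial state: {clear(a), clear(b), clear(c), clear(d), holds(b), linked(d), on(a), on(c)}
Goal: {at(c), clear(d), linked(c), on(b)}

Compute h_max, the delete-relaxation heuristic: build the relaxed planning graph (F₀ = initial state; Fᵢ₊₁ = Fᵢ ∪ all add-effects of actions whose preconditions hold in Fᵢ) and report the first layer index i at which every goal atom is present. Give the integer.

2

F0 = init (8 atoms)
F1 = F0 ∪ {at(a), at(b), at(c), at(d), linked(a), linked(b), linked(c)}  (15 atoms)
F2 = F1 ∪ {on(b), on(d)}  (17 atoms)
goal ⊆ F2  ⇒  h_max = 2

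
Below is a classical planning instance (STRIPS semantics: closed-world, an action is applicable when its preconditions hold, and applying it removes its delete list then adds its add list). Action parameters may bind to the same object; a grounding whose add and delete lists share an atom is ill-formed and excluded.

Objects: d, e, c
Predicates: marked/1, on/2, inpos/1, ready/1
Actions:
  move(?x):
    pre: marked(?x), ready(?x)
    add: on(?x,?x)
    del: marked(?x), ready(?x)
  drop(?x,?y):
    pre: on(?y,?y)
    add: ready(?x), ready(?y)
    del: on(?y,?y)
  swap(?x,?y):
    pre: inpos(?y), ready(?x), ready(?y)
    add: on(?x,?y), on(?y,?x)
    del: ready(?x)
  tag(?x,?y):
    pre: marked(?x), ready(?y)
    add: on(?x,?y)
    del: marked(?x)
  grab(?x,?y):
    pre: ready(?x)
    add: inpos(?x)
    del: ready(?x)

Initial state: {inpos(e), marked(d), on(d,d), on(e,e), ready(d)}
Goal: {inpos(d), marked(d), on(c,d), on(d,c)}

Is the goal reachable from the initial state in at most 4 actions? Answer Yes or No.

1. grab(d,d)  →  {inpos(d), inpos(e), marked(d), on(d,d), on(e,e)}
2. drop(c,d)  →  {inpos(d), inpos(e), marked(d), on(e,e), ready(c), ready(d)}
3. swap(c,d)  →  {inpos(d), inpos(e), marked(d), on(c,d), on(d,c), on(e,e), ready(d)}
optimal plan length = 3; 3 ≤ 4

Yes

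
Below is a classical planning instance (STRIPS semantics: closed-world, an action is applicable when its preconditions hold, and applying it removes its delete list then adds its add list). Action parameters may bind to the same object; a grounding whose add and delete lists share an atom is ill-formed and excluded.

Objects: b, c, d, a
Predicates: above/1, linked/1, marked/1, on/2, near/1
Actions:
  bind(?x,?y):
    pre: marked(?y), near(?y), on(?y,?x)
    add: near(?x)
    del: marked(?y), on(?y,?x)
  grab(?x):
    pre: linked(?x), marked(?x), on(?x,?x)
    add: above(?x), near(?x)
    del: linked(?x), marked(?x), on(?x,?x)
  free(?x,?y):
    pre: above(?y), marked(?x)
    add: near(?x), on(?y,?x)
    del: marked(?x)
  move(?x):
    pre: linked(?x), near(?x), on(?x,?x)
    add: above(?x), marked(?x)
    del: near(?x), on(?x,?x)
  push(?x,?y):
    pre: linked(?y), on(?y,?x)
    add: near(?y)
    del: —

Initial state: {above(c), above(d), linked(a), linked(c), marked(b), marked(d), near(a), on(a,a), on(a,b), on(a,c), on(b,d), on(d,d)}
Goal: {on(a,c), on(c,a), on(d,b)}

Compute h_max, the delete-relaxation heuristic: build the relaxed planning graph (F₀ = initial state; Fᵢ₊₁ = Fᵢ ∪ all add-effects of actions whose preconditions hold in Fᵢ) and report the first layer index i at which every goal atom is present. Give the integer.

2

F0 = init (12 atoms)
F1 = F0 ∪ {above(a), marked(a), near(b), near(d), on(c,b), on(c,d), on(d,b)}  (19 atoms)
F2 = F1 ∪ {near(c), on(a,d), on(c,a), on(d,a)}  (23 atoms)
goal ⊆ F2  ⇒  h_max = 2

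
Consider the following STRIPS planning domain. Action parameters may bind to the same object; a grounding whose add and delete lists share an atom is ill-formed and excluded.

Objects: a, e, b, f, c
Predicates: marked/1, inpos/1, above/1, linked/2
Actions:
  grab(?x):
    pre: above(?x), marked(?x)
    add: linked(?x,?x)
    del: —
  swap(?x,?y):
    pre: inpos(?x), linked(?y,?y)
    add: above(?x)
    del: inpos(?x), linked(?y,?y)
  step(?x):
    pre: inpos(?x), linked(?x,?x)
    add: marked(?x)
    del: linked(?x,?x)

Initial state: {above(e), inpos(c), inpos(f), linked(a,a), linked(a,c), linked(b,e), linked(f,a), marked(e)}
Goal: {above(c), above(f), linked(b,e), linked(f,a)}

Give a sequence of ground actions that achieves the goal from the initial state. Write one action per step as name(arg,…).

1. grab(e)  →  {above(e), inpos(c), inpos(f), linked(a,a), linked(a,c), linked(b,e), linked(e,e), linked(f,a), marked(e)}
2. swap(f,a)  →  {above(e), above(f), inpos(c), linked(a,c), linked(b,e), linked(e,e), linked(f,a), marked(e)}
3. swap(c,e)  →  {above(c), above(e), above(f), linked(a,c), linked(b,e), linked(f,a), marked(e)}

grab(e); swap(f,a); swap(c,e)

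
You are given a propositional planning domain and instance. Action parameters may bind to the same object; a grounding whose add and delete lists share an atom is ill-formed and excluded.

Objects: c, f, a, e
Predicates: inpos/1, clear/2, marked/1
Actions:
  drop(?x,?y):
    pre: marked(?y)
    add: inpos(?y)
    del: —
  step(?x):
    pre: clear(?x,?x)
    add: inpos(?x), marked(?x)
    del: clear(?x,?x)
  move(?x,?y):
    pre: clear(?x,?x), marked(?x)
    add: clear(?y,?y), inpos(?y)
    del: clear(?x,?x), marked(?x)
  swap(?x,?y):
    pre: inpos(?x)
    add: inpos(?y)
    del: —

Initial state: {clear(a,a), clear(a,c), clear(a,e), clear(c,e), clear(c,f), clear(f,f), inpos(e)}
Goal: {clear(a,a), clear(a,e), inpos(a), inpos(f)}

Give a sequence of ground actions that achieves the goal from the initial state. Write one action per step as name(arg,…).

step(f); swap(f,a)

1. step(f)  →  {clear(a,a), clear(a,c), clear(a,e), clear(c,e), clear(c,f), inpos(e), inpos(f), marked(f)}
2. swap(f,a)  →  {clear(a,a), clear(a,c), clear(a,e), clear(c,e), clear(c,f), inpos(a), inpos(e), inpos(f), marked(f)}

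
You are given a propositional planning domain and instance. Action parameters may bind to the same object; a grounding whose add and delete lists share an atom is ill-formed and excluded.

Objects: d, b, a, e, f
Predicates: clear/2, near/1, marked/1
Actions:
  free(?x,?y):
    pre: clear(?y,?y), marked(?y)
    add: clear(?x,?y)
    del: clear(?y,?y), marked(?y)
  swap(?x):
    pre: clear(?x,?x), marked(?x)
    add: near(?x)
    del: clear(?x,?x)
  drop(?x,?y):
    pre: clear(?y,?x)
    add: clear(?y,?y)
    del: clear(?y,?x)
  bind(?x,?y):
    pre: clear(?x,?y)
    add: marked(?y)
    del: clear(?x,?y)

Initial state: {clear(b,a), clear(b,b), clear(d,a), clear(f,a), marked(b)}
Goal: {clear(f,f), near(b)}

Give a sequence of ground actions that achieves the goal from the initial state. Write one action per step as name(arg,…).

swap(b); drop(a,f)

1. swap(b)  →  {clear(b,a), clear(d,a), clear(f,a), marked(b), near(b)}
2. drop(a,f)  →  {clear(b,a), clear(d,a), clear(f,f), marked(b), near(b)}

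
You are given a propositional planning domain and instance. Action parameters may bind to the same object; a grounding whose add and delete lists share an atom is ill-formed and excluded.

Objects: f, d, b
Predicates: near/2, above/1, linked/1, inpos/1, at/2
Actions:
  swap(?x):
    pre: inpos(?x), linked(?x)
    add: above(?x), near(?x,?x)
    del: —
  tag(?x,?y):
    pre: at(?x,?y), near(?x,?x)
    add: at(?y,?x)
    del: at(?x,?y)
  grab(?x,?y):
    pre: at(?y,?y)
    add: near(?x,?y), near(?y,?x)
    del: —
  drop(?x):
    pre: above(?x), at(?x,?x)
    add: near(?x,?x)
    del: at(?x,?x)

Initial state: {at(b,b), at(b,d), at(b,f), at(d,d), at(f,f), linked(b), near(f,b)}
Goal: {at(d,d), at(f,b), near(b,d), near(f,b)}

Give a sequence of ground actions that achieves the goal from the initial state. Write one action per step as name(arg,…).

grab(d,b); grab(b,b); tag(b,f)

1. grab(d,b)  →  {at(b,b), at(b,d), at(b,f), at(d,d), at(f,f), linked(b), near(b,d), near(d,b), near(f,b)}
2. grab(b,b)  →  {at(b,b), at(b,d), at(b,f), at(d,d), at(f,f), linked(b), near(b,b), near(b,d), near(d,b), near(f,b)}
3. tag(b,f)  →  {at(b,b), at(b,d), at(d,d), at(f,b), at(f,f), linked(b), near(b,b), near(b,d), near(d,b), near(f,b)}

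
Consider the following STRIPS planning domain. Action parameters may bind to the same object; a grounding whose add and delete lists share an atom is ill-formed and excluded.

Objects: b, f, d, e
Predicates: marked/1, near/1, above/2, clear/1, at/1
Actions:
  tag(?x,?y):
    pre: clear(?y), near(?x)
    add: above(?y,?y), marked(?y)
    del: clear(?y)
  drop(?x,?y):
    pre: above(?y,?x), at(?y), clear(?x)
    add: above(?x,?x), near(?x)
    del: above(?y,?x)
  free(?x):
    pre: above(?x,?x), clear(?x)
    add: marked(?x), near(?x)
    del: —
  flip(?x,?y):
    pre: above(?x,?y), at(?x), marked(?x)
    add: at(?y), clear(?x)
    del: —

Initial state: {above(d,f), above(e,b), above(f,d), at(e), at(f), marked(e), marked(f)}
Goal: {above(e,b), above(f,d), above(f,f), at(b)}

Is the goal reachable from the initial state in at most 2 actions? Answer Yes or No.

1. flip(f,d)  →  {above(d,f), above(e,b), above(f,d), at(d), at(e), at(f), clear(f), marked(e), marked(f)}
2. drop(f,d)  →  {above(e,b), above(f,d), above(f,f), at(d), at(e), at(f), clear(f), marked(e), marked(f), near(f)}
3. flip(e,b)  →  {above(e,b), above(f,d), above(f,f), at(b), at(d), at(e), at(f), clear(e), clear(f), marked(e), marked(f), near(f)}
optimal plan length = 3; 3 > 2

No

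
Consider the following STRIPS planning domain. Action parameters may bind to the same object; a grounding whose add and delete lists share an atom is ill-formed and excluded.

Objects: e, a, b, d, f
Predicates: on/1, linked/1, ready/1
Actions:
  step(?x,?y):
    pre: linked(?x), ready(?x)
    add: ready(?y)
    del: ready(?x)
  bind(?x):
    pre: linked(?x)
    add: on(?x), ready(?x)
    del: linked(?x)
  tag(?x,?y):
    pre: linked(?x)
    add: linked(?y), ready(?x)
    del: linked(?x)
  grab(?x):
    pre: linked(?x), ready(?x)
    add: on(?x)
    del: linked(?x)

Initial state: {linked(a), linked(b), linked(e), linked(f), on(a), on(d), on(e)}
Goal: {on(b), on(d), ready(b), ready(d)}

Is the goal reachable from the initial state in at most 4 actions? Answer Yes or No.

Yes

1. bind(b)  →  {linked(a), linked(e), linked(f), on(a), on(b), on(d), on(e), ready(b)}
2. tag(e,d)  →  {linked(a), linked(d), linked(f), on(a), on(b), on(d), on(e), ready(b), ready(e)}
3. bind(d)  →  {linked(a), linked(f), on(a), on(b), on(d), on(e), ready(b), ready(d), ready(e)}
optimal plan length = 3; 3 ≤ 4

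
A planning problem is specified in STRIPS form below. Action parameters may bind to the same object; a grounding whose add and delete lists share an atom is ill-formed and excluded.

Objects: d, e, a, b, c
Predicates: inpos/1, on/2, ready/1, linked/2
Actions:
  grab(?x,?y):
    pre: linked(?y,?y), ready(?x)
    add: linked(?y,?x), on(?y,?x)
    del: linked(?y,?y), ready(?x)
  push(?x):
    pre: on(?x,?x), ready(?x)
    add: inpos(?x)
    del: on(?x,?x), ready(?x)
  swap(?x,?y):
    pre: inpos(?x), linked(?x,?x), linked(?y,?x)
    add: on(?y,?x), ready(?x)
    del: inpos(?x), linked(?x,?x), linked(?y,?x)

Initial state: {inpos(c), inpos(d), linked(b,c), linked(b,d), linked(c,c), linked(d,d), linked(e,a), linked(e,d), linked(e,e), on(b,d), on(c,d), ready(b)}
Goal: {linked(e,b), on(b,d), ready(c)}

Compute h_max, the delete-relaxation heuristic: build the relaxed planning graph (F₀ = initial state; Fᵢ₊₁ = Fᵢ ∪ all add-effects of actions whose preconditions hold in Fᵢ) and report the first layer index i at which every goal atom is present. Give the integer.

F0 = init (12 atoms)
F1 = F0 ∪ {linked(c,b), linked(d,b), linked(e,b), on(b,c), on(c,b), on(c,c), on(d,b), on(d,d), on(e,b), on(e,d), ready(c), ready(d)}  (24 atoms)
goal ⊆ F1  ⇒  h_max = 1

1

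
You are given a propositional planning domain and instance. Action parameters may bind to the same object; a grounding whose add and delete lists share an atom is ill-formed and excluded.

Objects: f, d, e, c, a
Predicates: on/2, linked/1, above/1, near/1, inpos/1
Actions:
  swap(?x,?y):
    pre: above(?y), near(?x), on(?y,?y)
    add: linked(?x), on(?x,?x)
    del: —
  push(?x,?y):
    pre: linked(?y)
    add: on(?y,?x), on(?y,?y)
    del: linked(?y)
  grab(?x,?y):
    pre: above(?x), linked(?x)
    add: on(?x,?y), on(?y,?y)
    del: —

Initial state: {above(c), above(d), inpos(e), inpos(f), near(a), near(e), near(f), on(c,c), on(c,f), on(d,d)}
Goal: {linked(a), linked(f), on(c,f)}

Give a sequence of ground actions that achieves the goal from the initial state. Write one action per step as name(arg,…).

1. swap(f,d)  →  {above(c), above(d), inpos(e), inpos(f), linked(f), near(a), near(e), near(f), on(c,c), on(c,f), on(d,d), on(f,f)}
2. swap(a,d)  →  {above(c), above(d), inpos(e), inpos(f), linked(a), linked(f), near(a), near(e), near(f), on(a,a), on(c,c), on(c,f), on(d,d), on(f,f)}

swap(f,d); swap(a,d)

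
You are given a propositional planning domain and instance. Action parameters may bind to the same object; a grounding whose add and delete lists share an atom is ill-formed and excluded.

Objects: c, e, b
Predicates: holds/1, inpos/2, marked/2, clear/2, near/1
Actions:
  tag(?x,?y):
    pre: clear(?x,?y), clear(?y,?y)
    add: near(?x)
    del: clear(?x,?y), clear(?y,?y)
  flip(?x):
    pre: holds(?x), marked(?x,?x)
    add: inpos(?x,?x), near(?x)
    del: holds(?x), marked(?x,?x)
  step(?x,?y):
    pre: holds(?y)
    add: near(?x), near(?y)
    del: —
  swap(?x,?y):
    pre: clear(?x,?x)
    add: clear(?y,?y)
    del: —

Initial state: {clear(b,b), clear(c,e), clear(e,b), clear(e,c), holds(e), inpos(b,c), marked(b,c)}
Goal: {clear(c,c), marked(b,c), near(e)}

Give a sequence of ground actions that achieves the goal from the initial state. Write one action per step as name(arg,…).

step(c,e); swap(b,c)

1. step(c,e)  →  {clear(b,b), clear(c,e), clear(e,b), clear(e,c), holds(e), inpos(b,c), marked(b,c), near(c), near(e)}
2. swap(b,c)  →  {clear(b,b), clear(c,c), clear(c,e), clear(e,b), clear(e,c), holds(e), inpos(b,c), marked(b,c), near(c), near(e)}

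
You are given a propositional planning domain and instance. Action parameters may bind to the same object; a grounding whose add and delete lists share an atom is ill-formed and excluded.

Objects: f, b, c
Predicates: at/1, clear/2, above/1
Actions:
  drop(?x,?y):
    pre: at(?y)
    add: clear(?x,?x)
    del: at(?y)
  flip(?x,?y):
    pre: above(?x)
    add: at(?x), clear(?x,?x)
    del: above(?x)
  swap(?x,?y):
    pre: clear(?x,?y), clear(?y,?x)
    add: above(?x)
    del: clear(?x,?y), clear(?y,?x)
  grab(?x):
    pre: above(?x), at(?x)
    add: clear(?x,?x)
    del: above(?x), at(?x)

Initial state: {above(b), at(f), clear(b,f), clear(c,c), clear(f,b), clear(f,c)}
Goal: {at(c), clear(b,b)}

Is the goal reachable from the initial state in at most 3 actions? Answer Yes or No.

1. drop(b,f)  →  {above(b), clear(b,b), clear(b,f), clear(c,c), clear(f,b), clear(f,c)}
2. swap(c,c)  →  {above(b), above(c), clear(b,b), clear(b,f), clear(f,b), clear(f,c)}
3. flip(c,f)  →  {above(b), at(c), clear(b,b), clear(b,f), clear(c,c), clear(f,b), clear(f,c)}
optimal plan length = 3; 3 ≤ 3

Yes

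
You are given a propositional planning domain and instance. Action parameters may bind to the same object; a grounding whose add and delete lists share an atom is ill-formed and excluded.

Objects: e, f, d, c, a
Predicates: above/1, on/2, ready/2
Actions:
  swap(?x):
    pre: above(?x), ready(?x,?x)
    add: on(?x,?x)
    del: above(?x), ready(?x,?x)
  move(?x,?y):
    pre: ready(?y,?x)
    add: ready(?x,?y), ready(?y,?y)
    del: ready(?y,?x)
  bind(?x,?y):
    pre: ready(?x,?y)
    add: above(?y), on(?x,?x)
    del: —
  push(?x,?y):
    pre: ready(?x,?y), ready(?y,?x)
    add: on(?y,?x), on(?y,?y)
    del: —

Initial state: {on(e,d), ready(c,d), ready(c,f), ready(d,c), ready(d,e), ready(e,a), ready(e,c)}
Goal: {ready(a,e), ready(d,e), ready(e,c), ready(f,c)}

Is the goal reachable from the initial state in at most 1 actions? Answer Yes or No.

No

1. move(f,c)  →  {on(e,d), ready(c,c), ready(c,d), ready(d,c), ready(d,e), ready(e,a), ready(e,c), ready(f,c)}
2. move(a,e)  →  {on(e,d), ready(a,e), ready(c,c), ready(c,d), ready(d,c), ready(d,e), ready(e,c), ready(e,e), ready(f,c)}
optimal plan length = 2; 2 > 1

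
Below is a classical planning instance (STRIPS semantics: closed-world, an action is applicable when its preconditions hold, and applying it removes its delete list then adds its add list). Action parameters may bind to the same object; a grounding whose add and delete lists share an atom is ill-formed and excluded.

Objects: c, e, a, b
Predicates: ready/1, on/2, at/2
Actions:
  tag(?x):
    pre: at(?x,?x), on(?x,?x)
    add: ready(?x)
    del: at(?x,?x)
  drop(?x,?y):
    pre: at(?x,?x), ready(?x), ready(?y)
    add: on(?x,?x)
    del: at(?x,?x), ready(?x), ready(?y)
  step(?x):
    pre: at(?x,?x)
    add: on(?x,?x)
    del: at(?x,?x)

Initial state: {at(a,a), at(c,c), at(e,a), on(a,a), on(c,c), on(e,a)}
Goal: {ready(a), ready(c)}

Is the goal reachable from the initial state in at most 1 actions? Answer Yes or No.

1. tag(c)  →  {at(a,a), at(e,a), on(a,a), on(c,c), on(e,a), ready(c)}
2. tag(a)  →  {at(e,a), on(a,a), on(c,c), on(e,a), ready(a), ready(c)}
optimal plan length = 2; 2 > 1

No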